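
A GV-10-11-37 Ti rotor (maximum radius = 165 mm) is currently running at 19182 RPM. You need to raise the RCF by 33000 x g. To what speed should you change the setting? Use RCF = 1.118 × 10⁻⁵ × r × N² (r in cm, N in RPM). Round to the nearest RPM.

r = 165 mm = 16.5 cm
Current RCF = 1.118 × 10⁻⁵ × 16.5 × (19182)² = 1.118 × 10⁻⁵ × 16.5 × 367,949,124 ≈ 67,875.6 × g
Target RCF = 67,875.6 + 33,000 = 100,875.6 × g
N² = 100,875.6 / (18.447 × 10⁻⁵) = 546,840,137
N ≈ √546,840,137 ≈ 23,384.6

N₂ ≈ 23385 RPM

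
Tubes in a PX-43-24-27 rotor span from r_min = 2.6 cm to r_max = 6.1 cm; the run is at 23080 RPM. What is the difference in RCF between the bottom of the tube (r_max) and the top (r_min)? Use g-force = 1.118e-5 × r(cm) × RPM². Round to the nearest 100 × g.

20800 x g

RCF_max = 1.118 × 10⁻⁵ × 6.1 × (23080)² = 1.118 × 10⁻⁵ × 6.1 × 532,686,400 ≈ 36,328.1 × g
RCF_min = 1.118 × 10⁻⁵ × 2.6 × (23080)² = 1.118 × 10⁻⁵ × 2.6 × 532,686,400 ≈ 15,484.1 × g
ΔRCF = 36,328.1 − 15,484.1 = 20,844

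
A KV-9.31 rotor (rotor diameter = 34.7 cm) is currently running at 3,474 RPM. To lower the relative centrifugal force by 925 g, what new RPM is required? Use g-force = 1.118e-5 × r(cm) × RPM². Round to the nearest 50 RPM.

≈ 2700 RPM

r = 34.7 / 2 = 17.35 cm
Current RCF = 1.118 × 10⁻⁵ × 17.35 × (3474)² = 1.118 × 10⁻⁵ × 17.35 × 12,068,676 ≈ 2,341 × g
Target RCF = 2,341 − 925 = 1,416 × g
N² = 1,416 / (19.3973 × 10⁻⁵) = 7,299,985
N ≈ √7,299,985 ≈ 2,701.8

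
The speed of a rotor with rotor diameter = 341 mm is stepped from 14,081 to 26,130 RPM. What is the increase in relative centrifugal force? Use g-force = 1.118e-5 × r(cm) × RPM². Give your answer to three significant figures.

r = 341 mm / 2 = 170.5 mm = 17.05 cm
RCF₁ = 1.118 × 10⁻⁵ × 17.05 × (14081)² = 1.118 × 10⁻⁵ × 17.05 × 198,274,561 ≈ 37,794.9 × g
RCF₂ = 1.118 × 10⁻⁵ × 17.05 × (26130)² = 1.118 × 10⁻⁵ × 17.05 × 682,776,900 ≈ 130,150.2 × g
Increase = 130,150.2 − 37,794.9 = 92,355.3

≈ 92400 ×g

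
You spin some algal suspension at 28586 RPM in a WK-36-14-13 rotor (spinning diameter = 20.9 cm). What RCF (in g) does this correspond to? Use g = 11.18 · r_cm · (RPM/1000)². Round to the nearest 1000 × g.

95000 g

r = 20.9 / 2 = 10.45 cm
RCF = 11.18 × 10.45 × (28.586)² = 11.18 × 10.45 × 817.159396 ≈ 95,469.5 × g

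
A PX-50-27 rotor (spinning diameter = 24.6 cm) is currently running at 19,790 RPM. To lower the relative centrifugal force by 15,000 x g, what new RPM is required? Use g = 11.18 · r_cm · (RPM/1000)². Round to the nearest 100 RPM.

16800 RPM

r = 24.6 / 2 = 12.3 cm
Current RCF = 11.18 × 12.3 × (19.79)² = 11.18 × 12.3 × 391.6441 ≈ 53,856.5 × g
Target RCF = 53,856.5 − 15,000 = 38,856.5 × g
(N/1000)² = 38,856.5 / 137.514 = 282.564
N = 1000 × √282.564 ≈ 16,809.6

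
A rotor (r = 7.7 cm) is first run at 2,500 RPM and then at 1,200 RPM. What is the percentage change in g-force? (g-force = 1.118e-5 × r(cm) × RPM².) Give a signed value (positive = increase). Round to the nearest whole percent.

RCF ∝ N², so the ratio is (1200/2500)² = (0.480000)² = 0.2304.
Change = 0.2304 − 1 = -0.7696 → -77.0%.

-77%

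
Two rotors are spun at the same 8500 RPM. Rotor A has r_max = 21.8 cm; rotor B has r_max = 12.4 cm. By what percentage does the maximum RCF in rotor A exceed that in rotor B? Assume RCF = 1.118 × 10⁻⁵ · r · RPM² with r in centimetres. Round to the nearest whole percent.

76%

At equal RPM, RCF scales linearly with r: ratio = 21.8 / 12.4 = 1.7581.
So rotor A delivers 75.8% more g-force.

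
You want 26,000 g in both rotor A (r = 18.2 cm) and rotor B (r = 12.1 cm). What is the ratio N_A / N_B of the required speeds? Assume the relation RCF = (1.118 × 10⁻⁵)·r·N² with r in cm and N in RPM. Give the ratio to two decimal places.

0.82

At fixed RCF, N ∝ 1/√r, so N_A/N_B = √(r_B/r_A) = √(12.1/18.2) = √0.664835 = 0.8154.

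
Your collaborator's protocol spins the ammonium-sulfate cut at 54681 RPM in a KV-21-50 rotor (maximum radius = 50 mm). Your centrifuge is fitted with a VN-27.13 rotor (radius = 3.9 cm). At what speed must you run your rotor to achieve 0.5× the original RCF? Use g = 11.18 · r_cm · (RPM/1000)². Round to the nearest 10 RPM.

43780 RPM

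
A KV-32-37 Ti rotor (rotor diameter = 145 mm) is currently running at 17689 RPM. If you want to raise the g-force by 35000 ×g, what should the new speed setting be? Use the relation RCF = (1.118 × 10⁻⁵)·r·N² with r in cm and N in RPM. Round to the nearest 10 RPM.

N₂ ≈ 27290 RPM

r = 145 mm / 2 = 72.5 mm = 7.25 cm
Current RCF = 1.118 × 10⁻⁵ × 7.25 × (17689)² = 1.118 × 10⁻⁵ × 7.25 × 312,900,721 ≈ 25,362.2 × g
Target RCF = 25,362.2 + 35,000 = 60,362.2 × g
N² = 60,362.2 / (8.1055 × 10⁻⁵) = 744,706,681
N ≈ √744,706,681 ≈ 27,289.3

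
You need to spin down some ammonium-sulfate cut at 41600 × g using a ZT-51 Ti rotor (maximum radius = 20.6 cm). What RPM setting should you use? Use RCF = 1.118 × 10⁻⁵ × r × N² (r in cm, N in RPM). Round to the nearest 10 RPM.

RCF = 1.118 × 10⁻⁵ × r × N²
41,600 = 1.118 × 10⁻⁵ × 20.6 × N²
N² = 41,600 / (23.0308 × 10⁻⁵) = 180,627,681
N ≈ √180,627,681 ≈ 13,439.8

≈ 13440 RPM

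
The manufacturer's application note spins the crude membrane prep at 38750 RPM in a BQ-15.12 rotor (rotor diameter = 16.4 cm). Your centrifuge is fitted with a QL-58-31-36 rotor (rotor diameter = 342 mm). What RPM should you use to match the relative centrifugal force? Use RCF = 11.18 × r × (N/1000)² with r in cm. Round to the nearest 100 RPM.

≈ 26800 RPM

Original rotor: r = 16.4 / 2 = 8.2 cm
RCF_original = 11.18 × 8.2 × (38.75)² = 11.18 × 8.2 × 1,501.5625 ≈ 137,657.2 × g
Your rotor: r = 342 mm / 2 = 171 mm = 17.1 cm
137,657.2 = 11.18 × 17.1 × (N/1000)²
(N/1000)² = 137,657.2 / 191.178 = 720.0473
N = 1000 × √720.0473 ≈ 26,833.7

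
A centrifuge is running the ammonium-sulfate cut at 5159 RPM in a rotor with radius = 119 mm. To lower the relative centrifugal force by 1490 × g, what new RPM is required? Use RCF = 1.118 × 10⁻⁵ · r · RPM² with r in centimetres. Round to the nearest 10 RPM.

r = 119 mm = 11.9 cm
Current RCF = 1.118 × 10⁻⁵ × 11.9 × (5159)² = 1.118 × 10⁻⁵ × 11.9 × 26,615,281 ≈ 3,541 × g
Target RCF = 3,541 − 1,490 = 2,051 × g
N² = 2,051 / (13.3042 × 10⁻⁵) = 15,416,184
N ≈ √15,416,184 ≈ 3,926.3

3930 RPM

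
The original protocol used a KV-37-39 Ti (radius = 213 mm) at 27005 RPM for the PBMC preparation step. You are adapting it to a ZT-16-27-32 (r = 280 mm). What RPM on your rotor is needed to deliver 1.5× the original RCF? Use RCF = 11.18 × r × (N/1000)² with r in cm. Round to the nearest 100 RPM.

≈ 28800 RPM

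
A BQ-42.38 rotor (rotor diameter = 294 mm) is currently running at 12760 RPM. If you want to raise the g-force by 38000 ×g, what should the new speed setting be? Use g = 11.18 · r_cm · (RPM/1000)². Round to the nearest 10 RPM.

N₂ ≈ 19850 RPM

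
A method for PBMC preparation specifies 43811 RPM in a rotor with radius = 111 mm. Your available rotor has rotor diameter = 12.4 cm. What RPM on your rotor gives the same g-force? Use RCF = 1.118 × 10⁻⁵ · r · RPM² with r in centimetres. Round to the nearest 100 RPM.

58600 RPM

Original rotor: r = 111 mm = 11.1 cm
RCF_original = 1.118 × 10⁻⁵ × 11.1 × (43811)² = 1.118 × 10⁻⁵ × 11.1 × 1,919,403,721 ≈ 238,194.2 × g
Your rotor: r = 12.4 / 2 = 6.2 cm
238,194.2 = 1.118 × 10⁻⁵ × 6.2 × N²
N² = 238,194.2 / (6.9316 × 10⁻⁵) = 3,436,352,357
N ≈ √3,436,352,357 ≈ 58,620.4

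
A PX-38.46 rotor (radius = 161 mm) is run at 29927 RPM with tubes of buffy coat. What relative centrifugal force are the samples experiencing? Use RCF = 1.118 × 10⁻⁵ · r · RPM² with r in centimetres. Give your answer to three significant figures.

r = 161 mm = 16.1 cm
RCF = 1.118 × 10⁻⁵ × r × N²
RCF = 1.118 × 10⁻⁵ × 16.1 × (29927)² = 1.118 × 10⁻⁵ × 16.1 × 895,625,329 ≈ 161,210.8 × g

≈ 161000 ×g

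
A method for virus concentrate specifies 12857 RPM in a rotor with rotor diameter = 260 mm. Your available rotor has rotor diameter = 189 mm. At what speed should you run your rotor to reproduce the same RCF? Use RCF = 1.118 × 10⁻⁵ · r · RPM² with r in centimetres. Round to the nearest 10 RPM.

Original rotor: r = 260 mm / 2 = 130 mm = 13 cm
RCF = 1.118 × 10⁻⁵ × r × N²
RCF_original = 1.118 × 10⁻⁵ × 13 × (12857)² = 1.118 × 10⁻⁵ × 13 × 165,302,449 ≈ 24,025.1 × g
Your rotor: r = 189 mm / 2 = 94.5 mm = 9.45 cm
24,025.1 = 1.118 × 10⁻⁵ × 9.45 × N²
N² = 24,025.1 / (10.5651 × 10⁻⁵) = 227,400,593
N ≈ √227,400,593 ≈ 15,079.8

15080 RPM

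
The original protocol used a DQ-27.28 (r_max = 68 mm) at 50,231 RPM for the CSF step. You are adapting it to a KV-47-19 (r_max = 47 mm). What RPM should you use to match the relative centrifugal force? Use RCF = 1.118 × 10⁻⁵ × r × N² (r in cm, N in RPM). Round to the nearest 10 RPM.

≈ 60420 RPM

Original rotor: r = 68 mm = 6.8 cm
RCF_original = 1.118 × 10⁻⁵ × 6.8 × (50231)² = 1.118 × 10⁻⁵ × 6.8 × 2,523,153,361 ≈ 191,820.2 × g
Your rotor: r = 47 mm = 4.7 cm
191,820.2 = 1.118 × 10⁻⁵ × 4.7 × N²
N² = 191,820.2 / (5.2546 × 10⁻⁵) = 3,650,519,545
N ≈ √3,650,519,545 ≈ 60,419.5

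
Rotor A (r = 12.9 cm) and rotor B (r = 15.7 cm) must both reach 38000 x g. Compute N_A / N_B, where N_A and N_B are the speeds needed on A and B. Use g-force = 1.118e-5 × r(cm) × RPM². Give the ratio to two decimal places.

At fixed RCF, N ∝ 1/√r, so N_A/N_B = √(r_B/r_A) = √(15.7/12.9) = √1.217054 = 1.1032.

1.10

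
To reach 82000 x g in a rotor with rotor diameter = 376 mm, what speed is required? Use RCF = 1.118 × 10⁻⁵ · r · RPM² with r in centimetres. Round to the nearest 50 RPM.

≈ 19750 RPM

r = 376 mm / 2 = 188 mm = 18.8 cm
82,000 = 1.118 × 10⁻⁵ × 18.8 × N²
N² = 82,000 / (21.0184 × 10⁻⁵) = 390,134,358
N ≈ √390,134,358 ≈ 19,751.8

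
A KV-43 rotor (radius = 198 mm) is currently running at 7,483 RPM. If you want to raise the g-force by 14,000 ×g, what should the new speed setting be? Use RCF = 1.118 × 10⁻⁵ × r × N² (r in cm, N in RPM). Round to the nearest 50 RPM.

r = 198 mm = 19.8 cm
Current RCF = 1.118 × 10⁻⁵ × 19.8 × (7483)² = 1.118 × 10⁻⁵ × 19.8 × 55,995,289 ≈ 12,395.3 × g
Target RCF = 12,395.3 + 14,000 = 26,395.3 × g
N² = 26,395.3 / (22.1364 × 10⁻⁵) = 119,239,352
N ≈ √119,239,352 ≈ 10,919.7

N₂ ≈ 10900 RPM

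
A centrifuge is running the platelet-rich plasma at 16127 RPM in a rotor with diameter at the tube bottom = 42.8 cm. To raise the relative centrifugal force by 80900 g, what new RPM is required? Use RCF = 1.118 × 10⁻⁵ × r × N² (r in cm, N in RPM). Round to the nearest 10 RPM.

24460 RPM

r = 42.8 / 2 = 21.4 cm
Current RCF = 1.118 × 10⁻⁵ × 21.4 × (16127)² = 1.118 × 10⁻⁵ × 21.4 × 260,080,129 ≈ 62,224.7 × g
Target RCF = 62,224.7 + 80,900 = 143,124.7 × g
N² = 143,124.7 / (23.9252 × 10⁻⁵) = 598,217,361
N ≈ √598,217,361 ≈ 24,458.5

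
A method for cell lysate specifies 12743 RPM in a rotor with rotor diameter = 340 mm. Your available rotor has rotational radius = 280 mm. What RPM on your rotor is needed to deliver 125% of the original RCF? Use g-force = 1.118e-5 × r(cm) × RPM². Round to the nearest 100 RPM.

≈ 11100 RPM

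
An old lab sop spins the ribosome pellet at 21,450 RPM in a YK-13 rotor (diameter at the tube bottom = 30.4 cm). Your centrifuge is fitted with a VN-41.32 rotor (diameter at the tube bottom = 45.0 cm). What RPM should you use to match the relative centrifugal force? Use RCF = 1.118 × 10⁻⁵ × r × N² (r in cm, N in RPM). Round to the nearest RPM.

Original rotor: r = 30.4 / 2 = 15.2 cm
RCF_original = 1.118 × 10⁻⁵ × 15.2 × (21450)² = 1.118 × 10⁻⁵ × 15.2 × 460,102,500 ≈ 78,188 × g
Your rotor: r = 45.0 / 2 = 22.5 cm
78,188 = 1.118 × 10⁻⁵ × 22.5 × N²
N² = 78,188 / (25.155 × 10⁻⁵) = 310,824,886
N ≈ √310,824,886 ≈ 17,630.2

17630 RPM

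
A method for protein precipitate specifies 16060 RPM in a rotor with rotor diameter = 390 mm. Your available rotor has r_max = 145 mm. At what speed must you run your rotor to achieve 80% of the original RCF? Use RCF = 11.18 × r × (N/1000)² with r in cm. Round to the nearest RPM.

Original rotor: r = 390 mm / 2 = 195 mm = 19.5 cm
RCF = 11.18 × r × (N/1000)²
RCF_original = 11.18 × 19.5 × (16.06)² = 11.18 × 19.5 × 257.9236 ≈ 56,229.9 × g
Target RCF = 0.8 × 56,229.9 ≈ 44,983.9 × g
Your rotor: r = 145 mm = 14.5 cm
44,983.9 = 11.18 × 14.5 × (N/1000)²
(N/1000)² = 44,983.9 / 162.11 = 277.49
N = 1000 × √277.49 ≈ 16,658.0

16658 RPM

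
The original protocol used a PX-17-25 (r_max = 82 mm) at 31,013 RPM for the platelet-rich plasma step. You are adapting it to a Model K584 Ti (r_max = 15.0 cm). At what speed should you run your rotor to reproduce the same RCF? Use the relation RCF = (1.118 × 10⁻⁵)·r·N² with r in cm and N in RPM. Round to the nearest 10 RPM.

Original rotor: r = 82 mm = 8.2 cm
RCF_original = 1.118 × 10⁻⁵ × 8.2 × (31013)² = 1.118 × 10⁻⁵ × 8.2 × 961,806,169 ≈ 88,174.5 × g
88,174.5 = 1.118 × 10⁻⁵ × 15 × N²
N² = 88,174.5 / (16.77 × 10⁻⁵) = 525,787,120
N ≈ √525,787,120 ≈ 22,930.0

22930 RPM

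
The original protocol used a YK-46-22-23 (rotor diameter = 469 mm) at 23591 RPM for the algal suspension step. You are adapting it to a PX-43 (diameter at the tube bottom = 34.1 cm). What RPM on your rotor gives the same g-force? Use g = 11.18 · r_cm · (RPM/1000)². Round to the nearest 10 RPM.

Original rotor: r = 469 mm / 2 = 234.5 mm = 23.45 cm
RCF_original = 11.18 × 23.45 × (23.591)² = 11.18 × 23.45 × 556.535281 ≈ 145,907.4 × g
Your rotor: r = 34.1 / 2 = 17.05 cm
145,907.4 = 11.18 × 17.05 × (N/1000)²
(N/1000)² = 145,907.4 / 190.619 = 765.44
N = 1000 × √765.44 ≈ 27,666.6

≈ 27670 RPM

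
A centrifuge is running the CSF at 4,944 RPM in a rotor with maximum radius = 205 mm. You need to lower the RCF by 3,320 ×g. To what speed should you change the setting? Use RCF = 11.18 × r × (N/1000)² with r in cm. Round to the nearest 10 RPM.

≈ 3160 RPM

r = 205 mm = 20.5 cm
Current RCF = 11.18 × 20.5 × (4.944)² = 11.18 × 20.5 × 24.443136 ≈ 5,602.1 × g
Target RCF = 5,602.1 − 3,320 = 2,282.1 × g
(N/1000)² = 2,282.1 / 229.19 = 9.957241
N = 1000 × √9.957241 ≈ 3,155.5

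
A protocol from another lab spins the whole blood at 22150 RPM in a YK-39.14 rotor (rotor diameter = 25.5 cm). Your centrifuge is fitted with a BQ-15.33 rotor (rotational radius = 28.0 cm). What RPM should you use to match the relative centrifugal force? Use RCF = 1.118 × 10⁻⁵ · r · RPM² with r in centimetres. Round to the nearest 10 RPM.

Original rotor: r = 25.5 / 2 = 12.75 cm
RCF_original = 1.118 × 10⁻⁵ × 12.75 × (22150)² = 1.118 × 10⁻⁵ × 12.75 × 490,622,500 ≈ 69,935.8 × g
69,935.8 = 1.118 × 10⁻⁵ × 28 × N²
N² = 69,935.8 / (31.304 × 10⁻⁵) = 223,408,510
N ≈ √223,408,510 ≈ 14,946.9

≈ 14950 RPM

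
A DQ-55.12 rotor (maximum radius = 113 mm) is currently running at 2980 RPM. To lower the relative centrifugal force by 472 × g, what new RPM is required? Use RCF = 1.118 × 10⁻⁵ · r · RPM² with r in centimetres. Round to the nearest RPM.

≈ 2268 RPM

r = 113 mm = 11.3 cm
Current RCF = 1.118 × 10⁻⁵ × 11.3 × (2980)² = 1.118 × 10⁻⁵ × 11.3 × 8,880,400 ≈ 1,121.9 × g
Target RCF = 1,121.9 − 472 = 649.9 × g
N² = 649.9 / (12.6334 × 10⁻⁵) = 5,144,300
N ≈ √5,144,300 ≈ 2,268.1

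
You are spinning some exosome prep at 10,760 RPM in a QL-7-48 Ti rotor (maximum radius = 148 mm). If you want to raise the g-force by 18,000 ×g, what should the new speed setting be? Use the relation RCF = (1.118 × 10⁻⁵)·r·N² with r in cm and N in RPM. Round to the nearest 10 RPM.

≈ 14990 RPM

r = 148 mm = 14.8 cm
Current RCF = 1.118 × 10⁻⁵ × 14.8 × (10760)² = 1.118 × 10⁻⁵ × 14.8 × 115,777,600 ≈ 19,157 × g
Target RCF = 19,157 + 18,000 = 37,157 × g
N² = 37,157 / (16.5464 × 10⁻⁵) = 224,562,443
N ≈ √224,562,443 ≈ 14,985.4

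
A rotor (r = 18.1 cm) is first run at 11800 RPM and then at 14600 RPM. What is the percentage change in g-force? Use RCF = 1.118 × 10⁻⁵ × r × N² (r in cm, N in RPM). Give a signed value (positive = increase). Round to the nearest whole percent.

RCF ∝ N², so the ratio is (14600/11800)² = (1.237288)² = 1.5309.
Change = 1.5309 − 1 = +0.5309 → +53.1%.

+53%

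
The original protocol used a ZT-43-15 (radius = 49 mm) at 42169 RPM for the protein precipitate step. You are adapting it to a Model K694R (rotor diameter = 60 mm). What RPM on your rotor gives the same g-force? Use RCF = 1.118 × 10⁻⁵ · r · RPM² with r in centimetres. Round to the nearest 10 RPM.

53890 RPM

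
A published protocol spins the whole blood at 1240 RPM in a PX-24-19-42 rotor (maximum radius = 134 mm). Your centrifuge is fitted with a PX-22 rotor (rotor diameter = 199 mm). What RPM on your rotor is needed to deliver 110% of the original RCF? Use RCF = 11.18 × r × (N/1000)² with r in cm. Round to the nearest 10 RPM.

Original rotor: r = 134 mm = 13.4 cm
RCF = 11.18 × r × (N/1000)²
RCF_original = 11.18 × 13.4 × (1.24)² = 11.18 × 13.4 × 1.5376 ≈ 230.4 × g
Target RCF = 1.1 × 230.4 ≈ 253.4 × g
Your rotor: r = 199 mm / 2 = 99.5 mm = 9.95 cm
253.4 = 11.18 × 9.95 × (N/1000)²
(N/1000)² = 253.4 / 111.241 = 2.277937
N = 1000 × √2.277937 ≈ 1,509.3

1510 RPM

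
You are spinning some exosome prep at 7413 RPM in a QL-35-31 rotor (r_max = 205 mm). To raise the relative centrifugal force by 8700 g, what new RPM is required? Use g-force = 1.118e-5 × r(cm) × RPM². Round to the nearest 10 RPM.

r = 205 mm = 20.5 cm
Current RCF = 1.118 × 10⁻⁵ × 20.5 × (7413)² = 1.118 × 10⁻⁵ × 20.5 × 54,952,569 ≈ 12,594.6 × g
Target RCF = 12,594.6 + 8,700 = 21,294.6 × g
N² = 21,294.6 / (22.919 × 10⁻⁵) = 92,912,431
N ≈ √92,912,431 ≈ 9,639.1

N₂ ≈ 9640 RPM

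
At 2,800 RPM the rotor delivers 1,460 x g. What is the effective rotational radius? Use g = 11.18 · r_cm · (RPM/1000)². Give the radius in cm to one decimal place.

1460 = 11.18 × r × (2.8)²
r = 1460 / (11.18 × 7.84) = 1460 / 87.6512 ≈ 16.657 cm

r ≈ 16.7 cm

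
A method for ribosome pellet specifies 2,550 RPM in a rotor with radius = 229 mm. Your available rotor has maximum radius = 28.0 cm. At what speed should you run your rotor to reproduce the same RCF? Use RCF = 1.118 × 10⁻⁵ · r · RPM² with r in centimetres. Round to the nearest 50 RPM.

Original rotor: r = 229 mm = 22.9 cm
RCF_original = 1.118 × 10⁻⁵ × 22.9 × (2550)² = 1.118 × 10⁻⁵ × 22.9 × 6,502,500 ≈ 1,664.8 × g
1,664.8 = 1.118 × 10⁻⁵ × 28 × N²
N² = 1,664.8 / (31.304 × 10⁻⁵) = 5,318,170
N ≈ √5,318,170 ≈ 2,306.1

2300 RPM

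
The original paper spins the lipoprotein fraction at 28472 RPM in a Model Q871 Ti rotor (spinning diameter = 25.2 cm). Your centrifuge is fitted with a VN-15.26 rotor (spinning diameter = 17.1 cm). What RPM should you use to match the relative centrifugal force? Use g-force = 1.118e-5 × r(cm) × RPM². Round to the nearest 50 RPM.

34550 RPM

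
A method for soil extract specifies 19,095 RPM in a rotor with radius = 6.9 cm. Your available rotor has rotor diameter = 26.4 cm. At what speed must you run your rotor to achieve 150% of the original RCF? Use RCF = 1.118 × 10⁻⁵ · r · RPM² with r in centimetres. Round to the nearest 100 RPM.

RCF_original = 1.118 × 10⁻⁵ × 6.9 × (19095)² = 1.118 × 10⁻⁵ × 6.9 × 364,619,025 ≈ 28,127.4 × g
Target RCF = 1.5 × 28,127.4 ≈ 42,191.1 × g
Your rotor: r = 26.4 / 2 = 13.2 cm
42,191.1 = 1.118 × 10⁻⁵ × 13.2 × N²
N² = 42,191.1 / (14.7576 × 10⁻⁵) = 285,894,048
N ≈ √285,894,048 ≈ 16,908.4

≈ 16900 RPM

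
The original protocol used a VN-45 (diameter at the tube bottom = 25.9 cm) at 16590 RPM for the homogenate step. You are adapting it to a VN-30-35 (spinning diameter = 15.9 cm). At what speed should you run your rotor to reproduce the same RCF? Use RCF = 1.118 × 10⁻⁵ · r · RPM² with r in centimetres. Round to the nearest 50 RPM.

Original rotor: r = 25.9 / 2 = 12.95 cm
RCF = 1.118 × 10⁻⁵ × r × N²
RCF_original = 1.118 × 10⁻⁵ × 12.95 × (16590)² = 1.118 × 10⁻⁵ × 12.95 × 275,228,100 ≈ 39,847.8 × g
Your rotor: r = 15.9 / 2 = 7.95 cm
39,847.8 = 1.118 × 10⁻⁵ × 7.95 × N²
N² = 39,847.8 / (8.8881 × 10⁻⁵) = 448,327,539
N ≈ √448,327,539 ≈ 21,173.7

21150 RPM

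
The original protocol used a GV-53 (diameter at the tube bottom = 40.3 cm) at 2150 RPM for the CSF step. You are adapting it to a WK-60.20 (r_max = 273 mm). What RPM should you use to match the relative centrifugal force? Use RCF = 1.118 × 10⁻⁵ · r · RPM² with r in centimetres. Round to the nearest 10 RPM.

Original rotor: r = 40.3 / 2 = 20.15 cm
RCF_original = 1.118 × 10⁻⁵ × 20.15 × (2150)² = 1.118 × 10⁻⁵ × 20.15 × 4,622,500 ≈ 1,041.3 × g
Your rotor: r = 273 mm = 27.3 cm
1,041.3 = 1.118 × 10⁻⁵ × 27.3 × N²
N² = 1,041.3 / (30.5214 × 10⁻⁵) = 3,411,705
N ≈ √3,411,705 ≈ 1,847.1

1850 RPM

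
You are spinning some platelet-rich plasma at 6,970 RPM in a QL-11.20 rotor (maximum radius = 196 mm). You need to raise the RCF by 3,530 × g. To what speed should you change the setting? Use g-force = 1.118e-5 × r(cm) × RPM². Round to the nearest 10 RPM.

N₂ ≈ 8040 RPM

r = 196 mm = 19.6 cm
Current RCF = 1.118 × 10⁻⁵ × 19.6 × (6970)² = 1.118 × 10⁻⁵ × 19.6 × 48,580,900 ≈ 10,645.4 × g
Target RCF = 10,645.4 + 3,530 = 14,175.4 × g
N² = 14,175.4 / (21.9128 × 10⁻⁵) = 64,690,044
N ≈ √64,690,044 ≈ 8,043.0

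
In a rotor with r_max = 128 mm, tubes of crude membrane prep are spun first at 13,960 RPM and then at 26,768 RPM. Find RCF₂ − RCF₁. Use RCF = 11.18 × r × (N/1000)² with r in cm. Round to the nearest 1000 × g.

r = 128 mm = 12.8 cm
RCF₁ = 11.18 × 12.8 × (13.96)² = 11.18 × 12.8 × 194.8816 ≈ 27,888.3 × g
RCF₂ = 11.18 × 12.8 × (26.768)² = 11.18 × 12.8 × 716.525824 ≈ 102,537.7 × g
Increase = 102,537.7 − 27,888.3 = 74,649.4

75000 x g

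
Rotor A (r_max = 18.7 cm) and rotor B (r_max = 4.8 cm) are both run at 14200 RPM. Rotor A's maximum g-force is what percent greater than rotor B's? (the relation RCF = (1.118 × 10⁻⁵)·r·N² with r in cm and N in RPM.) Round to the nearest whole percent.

290%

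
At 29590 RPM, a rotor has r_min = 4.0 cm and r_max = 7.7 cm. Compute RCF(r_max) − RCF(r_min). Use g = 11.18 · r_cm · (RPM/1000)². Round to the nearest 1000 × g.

36000 ×g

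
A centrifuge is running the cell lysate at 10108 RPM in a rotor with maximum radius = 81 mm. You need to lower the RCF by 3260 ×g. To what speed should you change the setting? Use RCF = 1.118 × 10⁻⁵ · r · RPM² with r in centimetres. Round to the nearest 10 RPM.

8130 RPM

r = 81 mm = 8.1 cm
Current RCF = 1.118 × 10⁻⁵ × 8.1 × (10108)² = 1.118 × 10⁻⁵ × 8.1 × 102,171,664 ≈ 9,252.5 × g
Target RCF = 9,252.5 − 3,260 = 5,992.5 × g
N² = 5,992.5 / (9.0558 × 10⁻⁵) = 66,173,060
N ≈ √66,173,060 ≈ 8,134.7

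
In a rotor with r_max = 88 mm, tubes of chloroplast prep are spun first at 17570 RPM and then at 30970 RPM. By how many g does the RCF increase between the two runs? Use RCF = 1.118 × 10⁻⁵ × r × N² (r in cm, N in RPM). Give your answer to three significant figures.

≈ 64000 g

r = 88 mm = 8.8 cm
RCF₁ = 1.118 × 10⁻⁵ × 8.8 × (17570)² = 1.118 × 10⁻⁵ × 8.8 × 308,704,900 ≈ 30,371.6 × g
RCF₂ = 1.118 × 10⁻⁵ × 8.8 × (30970)² = 1.118 × 10⁻⁵ × 8.8 × 959,140,900 ≈ 94,364.1 × g
Increase = 94,364.1 − 30,371.6 = 63,992.5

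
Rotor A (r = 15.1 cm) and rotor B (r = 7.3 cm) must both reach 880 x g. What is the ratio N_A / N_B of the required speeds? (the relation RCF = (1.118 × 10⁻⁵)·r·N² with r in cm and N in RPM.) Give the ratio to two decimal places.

0.70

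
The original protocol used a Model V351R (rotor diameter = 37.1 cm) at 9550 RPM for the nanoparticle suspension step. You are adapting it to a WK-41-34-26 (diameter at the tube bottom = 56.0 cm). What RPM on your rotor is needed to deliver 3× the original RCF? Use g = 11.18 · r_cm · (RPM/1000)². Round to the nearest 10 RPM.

Original rotor: r = 37.1 / 2 = 18.55 cm
RCF_original = 11.18 × 18.55 × (9.55)² = 11.18 × 18.55 × 91.2025 ≈ 18,914.4 × g
Target RCF = 3 × 18,914.4 ≈ 56,743.2 × g
Your rotor: r = 56.0 / 2 = 28 cm
56,743.2 = 11.18 × 28 × (N/1000)²
(N/1000)² = 56,743.2 / 313.04 = 181.265
N = 1000 × √181.265 ≈ 13,463.5

13460 RPM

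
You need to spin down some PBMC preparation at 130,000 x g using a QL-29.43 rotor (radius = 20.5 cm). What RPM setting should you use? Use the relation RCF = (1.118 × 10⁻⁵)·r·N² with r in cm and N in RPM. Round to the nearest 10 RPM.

23820 RPM

RCF = 1.118 × 10⁻⁵ × r × N²
130,000 = 1.118 × 10⁻⁵ × 20.5 × N²
N² = 130,000 / (22.919 × 10⁻⁵) = 567,214,974
N ≈ √567,214,974 ≈ 23,816.3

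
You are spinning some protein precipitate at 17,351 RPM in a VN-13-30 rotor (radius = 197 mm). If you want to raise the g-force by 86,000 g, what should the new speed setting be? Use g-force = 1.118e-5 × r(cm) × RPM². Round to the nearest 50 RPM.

r = 197 mm = 19.7 cm
Current RCF = 1.118 × 10⁻⁵ × 19.7 × (17351)² = 1.118 × 10⁻⁵ × 19.7 × 301,057,201 ≈ 66,306.6 × g
Target RCF = 66,306.6 + 86,000 = 152,306.6 × g
N² = 152,306.6 / (22.0246 × 10⁻⁵) = 691,529,472
N ≈ √691,529,472 ≈ 26,296.9

≈ 26300 RPM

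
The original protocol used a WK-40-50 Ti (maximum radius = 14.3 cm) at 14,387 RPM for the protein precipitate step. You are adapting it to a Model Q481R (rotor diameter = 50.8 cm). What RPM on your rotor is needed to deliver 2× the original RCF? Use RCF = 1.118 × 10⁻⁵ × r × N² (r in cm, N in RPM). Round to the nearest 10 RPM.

15270 RPM

RCF_original = 1.118 × 10⁻⁵ × 14.3 × (14387)² = 1.118 × 10⁻⁵ × 14.3 × 206,985,769 ≈ 33,091.6 × g
Target RCF = 2 × 33,091.6 ≈ 66,183.2 × g
Your rotor: r = 50.8 / 2 = 25.4 cm
66,183.2 = 1.118 × 10⁻⁵ × 25.4 × N²
N² = 66,183.2 / (28.3972 × 10⁻⁵) = 233,062,415
N ≈ √233,062,415 ≈ 15,266.4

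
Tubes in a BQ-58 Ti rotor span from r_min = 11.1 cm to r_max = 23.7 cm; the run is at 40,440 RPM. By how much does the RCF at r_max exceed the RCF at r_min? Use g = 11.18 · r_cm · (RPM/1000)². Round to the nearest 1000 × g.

ΔRCF ≈ 230000 × g

RCF_max = 11.18 × 23.7 × (40.44)² = 11.18 × 23.7 × 1,635.3936 ≈ 433,323.7 × g
RCF_min = 11.18 × 11.1 × (40.44)² = 11.18 × 11.1 × 1,635.3936 ≈ 202,949.1 × g
ΔRCF = 433,323.7 − 202,949.1 = 230,374.6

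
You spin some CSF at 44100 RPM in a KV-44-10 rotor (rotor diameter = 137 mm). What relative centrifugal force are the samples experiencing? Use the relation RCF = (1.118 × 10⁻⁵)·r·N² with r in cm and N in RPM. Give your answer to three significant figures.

r = 137 mm / 2 = 68.5 mm = 6.85 cm
RCF = 1.118 × 10⁻⁵ × r × N²
RCF = 1.118 × 10⁻⁵ × 6.85 × (44100)² = 1.118 × 10⁻⁵ × 6.85 × 1,944,810,000 ≈ 148,939.4 × g

RCF ≈ 149000 × g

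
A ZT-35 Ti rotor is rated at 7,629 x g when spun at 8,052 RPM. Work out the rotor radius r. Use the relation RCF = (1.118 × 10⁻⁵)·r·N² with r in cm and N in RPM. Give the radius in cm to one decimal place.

7629 = 1.118 × 10⁻⁵ × r × (8052)²
r = 7629 / (1.118 × 10⁻⁵ × 64,834,704) = 7629 / 724.852 ≈ 10.525 cm

10.5 cm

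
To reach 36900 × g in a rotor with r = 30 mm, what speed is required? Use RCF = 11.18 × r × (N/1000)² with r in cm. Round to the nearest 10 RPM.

≈ 33170 RPM

r = 30 mm = 3.0 cm
36,900 = 11.18 × 3 × (N/1000)²
(N/1000)² = 36,900 / 33.54 = 1100.179
N = 1000 × √1100.179 ≈ 33,168.9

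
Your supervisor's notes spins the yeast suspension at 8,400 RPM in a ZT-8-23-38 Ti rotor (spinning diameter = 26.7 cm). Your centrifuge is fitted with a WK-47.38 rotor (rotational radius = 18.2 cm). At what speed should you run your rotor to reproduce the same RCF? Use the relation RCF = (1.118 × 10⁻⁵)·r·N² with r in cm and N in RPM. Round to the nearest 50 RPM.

7200 RPM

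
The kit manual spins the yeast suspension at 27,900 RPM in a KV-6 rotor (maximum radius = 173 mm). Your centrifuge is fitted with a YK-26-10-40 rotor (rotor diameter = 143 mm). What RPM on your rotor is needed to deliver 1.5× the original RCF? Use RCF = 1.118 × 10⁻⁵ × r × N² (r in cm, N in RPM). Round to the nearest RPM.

≈ 53152 RPM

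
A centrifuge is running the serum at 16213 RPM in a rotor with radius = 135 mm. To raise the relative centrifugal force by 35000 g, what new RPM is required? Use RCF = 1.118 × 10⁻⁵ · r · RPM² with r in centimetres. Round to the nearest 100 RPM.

N₂ ≈ 22200 RPM

r = 135 mm = 13.5 cm
Current RCF = 1.118 × 10⁻⁵ × 13.5 × (16213)² = 1.118 × 10⁻⁵ × 13.5 × 262,861,369 ≈ 39,673.7 × g
Target RCF = 39,673.7 + 35,000 = 74,673.7 × g
N² = 74,673.7 / (15.093 × 10⁻⁵) = 494,757,172
N ≈ √494,757,172 ≈ 22,243.1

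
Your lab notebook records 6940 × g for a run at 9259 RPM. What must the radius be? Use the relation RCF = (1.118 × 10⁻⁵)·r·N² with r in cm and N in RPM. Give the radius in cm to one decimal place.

7.2 cm

RCF = 1.118 × 10⁻⁵ × r × N²
6940 = 1.118 × 10⁻⁵ × r × (9259)²
r = 6940 / (1.118 × 10⁻⁵ × 85,729,081) = 6940 / 958.4511 ≈ 7.241 cm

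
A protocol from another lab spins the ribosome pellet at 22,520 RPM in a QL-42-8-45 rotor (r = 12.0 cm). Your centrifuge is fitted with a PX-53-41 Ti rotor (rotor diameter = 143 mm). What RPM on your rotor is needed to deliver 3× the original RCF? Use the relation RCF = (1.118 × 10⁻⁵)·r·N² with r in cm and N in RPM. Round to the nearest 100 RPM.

RCF_original = 1.118 × 10⁻⁵ × 12 × (22520)² = 1.118 × 10⁻⁵ × 12 × 507,150,400 ≈ 68,039.3 × g
Target RCF = 3 × 68,039.3 ≈ 204,117.9 × g
Your rotor: r = 143 mm / 2 = 71.5 mm = 7.15 cm
204,117.9 = 1.118 × 10⁻⁵ × 7.15 × N²
N² = 204,117.9 / (7.9937 × 10⁻⁵) = 2,553,484,619
N ≈ √2,553,484,619 ≈ 50,532.0

50500 RPM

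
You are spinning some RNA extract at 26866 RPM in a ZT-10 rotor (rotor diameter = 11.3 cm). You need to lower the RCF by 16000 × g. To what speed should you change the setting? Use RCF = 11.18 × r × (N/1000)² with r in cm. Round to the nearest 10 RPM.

≈ 21640 RPM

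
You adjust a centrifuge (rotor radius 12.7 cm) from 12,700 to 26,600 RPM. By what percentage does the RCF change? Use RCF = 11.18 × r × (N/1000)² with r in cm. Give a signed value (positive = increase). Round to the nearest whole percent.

RCF ∝ N², so the ratio is (26600/12700)² = (2.094488)² = 4.3869.
Change = 4.3869 − 1 = +3.3869 → +338.7%.

+339%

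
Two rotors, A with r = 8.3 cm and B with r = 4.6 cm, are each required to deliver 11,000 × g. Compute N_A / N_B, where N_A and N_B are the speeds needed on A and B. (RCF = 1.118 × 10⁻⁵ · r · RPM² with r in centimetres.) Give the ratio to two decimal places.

At fixed RCF, N ∝ 1/√r, so N_A/N_B = √(r_B/r_A) = √(4.6/8.3) = √0.554217 = 0.7445.

0.74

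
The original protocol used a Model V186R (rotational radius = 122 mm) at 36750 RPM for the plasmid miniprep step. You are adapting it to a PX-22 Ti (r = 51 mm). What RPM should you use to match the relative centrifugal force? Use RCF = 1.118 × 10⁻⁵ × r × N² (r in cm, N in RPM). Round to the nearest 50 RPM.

Original rotor: r = 122 mm = 12.2 cm
RCF = 1.118 × 10⁻⁵ × r × N²
RCF_original = 1.118 × 10⁻⁵ × 12.2 × (36750)² = 1.118 × 10⁻⁵ × 12.2 × 1,350,562,500 ≈ 184,211.3 × g
Your rotor: r = 51 mm = 5.1 cm
184,211.3 = 1.118 × 10⁻⁵ × 5.1 × N²
N² = 184,211.3 / (5.7018 × 10⁻⁵) = 3,230,756,954
N ≈ √3,230,756,954 ≈ 56,839.7

≈ 56850 RPM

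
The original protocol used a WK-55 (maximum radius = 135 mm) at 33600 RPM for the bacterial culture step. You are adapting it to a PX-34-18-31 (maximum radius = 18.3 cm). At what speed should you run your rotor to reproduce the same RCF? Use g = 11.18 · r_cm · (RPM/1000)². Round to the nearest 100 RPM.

Original rotor: r = 135 mm = 13.5 cm
RCF_original = 11.18 × 13.5 × (33.6)² = 11.18 × 13.5 × 1,128.96 ≈ 170,393.9 × g
170,393.9 = 11.18 × 18.3 × (N/1000)²
(N/1000)² = 170,393.9 / 204.594 = 832.8392
N = 1000 × √832.8392 ≈ 28,859.0

28900 RPM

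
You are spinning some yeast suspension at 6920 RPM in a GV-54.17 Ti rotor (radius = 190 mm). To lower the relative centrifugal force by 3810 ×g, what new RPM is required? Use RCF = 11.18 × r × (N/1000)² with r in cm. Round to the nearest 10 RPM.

≈ 5470 RPM

r = 190 mm = 19.0 cm
Current RCF = 11.18 × 19 × (6.92)² = 11.18 × 19 × 47.8864 ≈ 10,172 × g
Target RCF = 10,172 − 3,810 = 6,362 × g
(N/1000)² = 6,362 / 212.42 = 29.9501
N = 1000 × √29.9501 ≈ 5,472.7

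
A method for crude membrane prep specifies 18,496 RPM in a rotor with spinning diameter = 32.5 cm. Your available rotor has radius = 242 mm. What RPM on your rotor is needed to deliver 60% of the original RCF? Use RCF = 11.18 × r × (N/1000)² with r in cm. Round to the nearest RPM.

Original rotor: r = 32.5 / 2 = 16.25 cm
RCF = 11.18 × r × (N/1000)²
RCF_original = 11.18 × 16.25 × (18.496)² = 11.18 × 16.25 × 342.102016 ≈ 62,151.4 × g
Target RCF = 0.6 × 62,151.4 ≈ 37,290.8 × g
Your rotor: r = 242 mm = 24.2 cm
37,290.8 = 11.18 × 24.2 × (N/1000)²
(N/1000)² = 37,290.8 / 270.556 = 137.8302
N = 1000 × √137.8302 ≈ 11,740.1

≈ 11740 RPM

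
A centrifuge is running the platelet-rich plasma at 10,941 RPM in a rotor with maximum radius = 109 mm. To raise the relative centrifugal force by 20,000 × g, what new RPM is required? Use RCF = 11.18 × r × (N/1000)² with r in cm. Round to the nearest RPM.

N₂ ≈ 16847 RPM

r = 109 mm = 10.9 cm
Current RCF = 11.18 × 10.9 × (10.941)² = 11.18 × 10.9 × 119.705481 ≈ 14,587.5 × g
Target RCF = 14,587.5 + 20,000 = 34,587.5 × g
(N/1000)² = 34,587.5 / 121.862 = 283.8251
N = 1000 × √283.8251 ≈ 16,847.1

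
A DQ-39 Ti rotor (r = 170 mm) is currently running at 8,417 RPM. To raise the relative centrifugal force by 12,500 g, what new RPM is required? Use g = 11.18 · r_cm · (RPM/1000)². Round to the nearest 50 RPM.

≈ 11700 RPM

r = 170 mm = 17.0 cm
Current RCF = 11.18 × 17 × (8.417)² = 11.18 × 17 × 70.845889 ≈ 13,465 × g
Target RCF = 13,465 + 12,500 = 25,965 × g
(N/1000)² = 25,965 / 190.06 = 136.6148
N = 1000 × √136.6148 ≈ 11,688.2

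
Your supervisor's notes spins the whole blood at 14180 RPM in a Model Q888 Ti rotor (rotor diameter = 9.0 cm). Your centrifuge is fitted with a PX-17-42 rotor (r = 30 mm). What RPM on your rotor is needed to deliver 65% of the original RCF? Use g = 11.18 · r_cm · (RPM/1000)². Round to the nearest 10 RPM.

14000 RPM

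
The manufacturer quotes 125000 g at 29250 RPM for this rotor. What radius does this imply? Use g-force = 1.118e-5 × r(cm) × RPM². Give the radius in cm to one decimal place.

≈ 13.1 cm

125000 = 1.118 × 10⁻⁵ × r × (29250)²
r = 125000 / (1.118 × 10⁻⁵ × 855,562,500) = 125000 / 9565.189 ≈ 13.068 cm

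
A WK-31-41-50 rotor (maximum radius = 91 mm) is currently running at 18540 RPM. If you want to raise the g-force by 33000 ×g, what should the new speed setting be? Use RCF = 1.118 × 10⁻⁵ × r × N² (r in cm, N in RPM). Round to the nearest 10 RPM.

r = 91 mm = 9.1 cm
Current RCF = 1.118 × 10⁻⁵ × 9.1 × (18540)² = 1.118 × 10⁻⁵ × 9.1 × 343,731,600 ≈ 34,970.6 × g
Target RCF = 34,970.6 + 33,000 = 67,970.6 × g
N² = 67,970.6 / (10.1738 × 10⁻⁵) = 668,094,517
N ≈ √668,094,517 ≈ 25,847.5

25850 RPM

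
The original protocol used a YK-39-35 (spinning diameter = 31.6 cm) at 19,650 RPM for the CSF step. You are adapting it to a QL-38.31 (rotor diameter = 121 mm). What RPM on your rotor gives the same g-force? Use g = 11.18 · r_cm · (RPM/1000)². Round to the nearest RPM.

31755 RPM

Original rotor: r = 31.6 / 2 = 15.8 cm
RCF_original = 11.18 × 15.8 × (19.65)² = 11.18 × 15.8 × 386.1225 ≈ 68,206.2 × g
Your rotor: r = 121 mm / 2 = 60.5 mm = 6.05 cm
68,206.2 = 11.18 × 6.05 × (N/1000)²
(N/1000)² = 68,206.2 / 67.639 = 1008.386
N = 1000 × √1008.386 ≈ 31,755.1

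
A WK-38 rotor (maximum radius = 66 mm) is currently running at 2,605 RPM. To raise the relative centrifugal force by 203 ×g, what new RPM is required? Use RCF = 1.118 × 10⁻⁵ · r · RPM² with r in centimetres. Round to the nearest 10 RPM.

r = 66 mm = 6.6 cm
Current RCF = 1.118 × 10⁻⁵ × 6.6 × (2605)² = 1.118 × 10⁻⁵ × 6.6 × 6,786,025 ≈ 500.7 × g
Target RCF = 500.7 + 203 = 703.7 × g
N² = 703.7 / (7.3788 × 10⁻⁵) = 9,536,781
N ≈ √9,536,781 ≈ 3,088.2

3090 RPM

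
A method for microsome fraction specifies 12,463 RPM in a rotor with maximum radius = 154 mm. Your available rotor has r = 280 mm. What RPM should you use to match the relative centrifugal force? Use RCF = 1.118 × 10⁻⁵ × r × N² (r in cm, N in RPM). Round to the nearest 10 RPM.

9240 RPM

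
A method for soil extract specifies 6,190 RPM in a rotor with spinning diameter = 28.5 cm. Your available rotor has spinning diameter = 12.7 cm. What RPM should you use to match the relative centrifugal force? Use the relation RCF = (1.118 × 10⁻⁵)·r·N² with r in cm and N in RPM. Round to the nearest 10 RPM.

9270 RPM

Original rotor: r = 28.5 / 2 = 14.25 cm
RCF = 1.118 × 10⁻⁵ × r × N²
RCF_original = 1.118 × 10⁻⁵ × 14.25 × (6190)² = 1.118 × 10⁻⁵ × 14.25 × 38,316,100 ≈ 6,104.3 × g
Your rotor: r = 12.7 / 2 = 6.35 cm
6,104.3 = 1.118 × 10⁻⁵ × 6.35 × N²
N² = 6,104.3 / (7.0993 × 10⁻⁵) = 85,984,534
N ≈ √85,984,534 ≈ 9,272.8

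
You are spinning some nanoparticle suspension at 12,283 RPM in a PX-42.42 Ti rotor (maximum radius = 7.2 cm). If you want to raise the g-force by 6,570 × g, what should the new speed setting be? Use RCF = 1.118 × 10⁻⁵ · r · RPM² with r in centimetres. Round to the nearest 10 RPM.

Current RCF = 1.118 × 10⁻⁵ × 7.2 × (12283)² = 1.118 × 10⁻⁵ × 7.2 × 150,872,089 ≈ 12,144.6 × g
Target RCF = 12,144.6 + 6,570 = 18,714.6 × g
N² = 18,714.6 / (8.0496 × 10⁻⁵) = 232,491,055
N ≈ √232,491,055 ≈ 15,247.7

15250 RPM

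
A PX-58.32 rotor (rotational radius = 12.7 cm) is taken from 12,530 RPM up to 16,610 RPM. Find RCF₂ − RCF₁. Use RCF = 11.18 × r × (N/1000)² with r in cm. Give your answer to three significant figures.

16900 g

RCF₁ = 11.18 × 12.7 × (12.53)² = 11.18 × 12.7 × 157.0009 ≈ 22,291.9 × g
RCF₂ = 11.18 × 12.7 × (16.61)² = 11.18 × 12.7 × 275.8921 ≈ 39,172.8 × g
Increase = 39,172.8 − 22,291.9 = 16,880.9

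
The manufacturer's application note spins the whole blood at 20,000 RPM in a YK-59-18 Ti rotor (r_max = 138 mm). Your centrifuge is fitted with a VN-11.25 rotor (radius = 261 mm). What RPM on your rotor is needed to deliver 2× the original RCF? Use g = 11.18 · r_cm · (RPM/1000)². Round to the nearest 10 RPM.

Original rotor: r = 138 mm = 13.8 cm
RCF_original = 11.18 × 13.8 × (20)² = 11.18 × 13.8 × 400 ≈ 61,713.6 × g
Target RCF = 2 × 61,713.6 ≈ 123,427.2 × g
Your rotor: r = 261 mm = 26.1 cm
123,427.2 = 11.18 × 26.1 × (N/1000)²
(N/1000)² = 123,427.2 / 291.798 = 422.9885
N = 1000 × √422.9885 ≈ 20,566.7

20570 RPM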